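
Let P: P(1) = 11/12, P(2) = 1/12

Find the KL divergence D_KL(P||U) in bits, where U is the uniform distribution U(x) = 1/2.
0.5862 bits

U(i) = 1/2 for all i

D_KL(P||U) = Σ P(x) log₂(P(x) / (1/2))
           = Σ P(x) log₂(P(x)) + log₂(2)
           = log₂(2) - H(P)

H(P) = -Σ P(x) log₂(P(x)):
  -P(1)·log₂(P(1)) = -(11/12)·log₂(11/12) = 0.11507
  -P(2)·log₂(P(2)) = -(1/12)·log₂(1/12) = 0.29875
H(P) = 0.11507 + 0.29875 = 0.41382 bits

log₂(2) = 1.00000 bits

D_KL(P||U) = 1.00000 - 0.41382 = 0.58618 ≈ 0.5862 bits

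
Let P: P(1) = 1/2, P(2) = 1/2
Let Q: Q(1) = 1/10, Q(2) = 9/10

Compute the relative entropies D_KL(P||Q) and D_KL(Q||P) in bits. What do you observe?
D_KL(P||Q) = 0.7370 bits, D_KL(Q||P) = 0.5310 bits. The two directions give different values (D_KL(P||Q) exceeds D_KL(Q||P) by 0.2060 bits): KL divergence is asymmetric.

D_KL(P||Q) = Σ P(x) log₂(P(x)/Q(x))

Computing term by term:
  P(1)·log₂(P(1)/Q(1)) = (1/2)·log₂((1/2)/(1/10)) = 1.16096
  P(2)·log₂(P(2)/Q(2)) = (1/2)·log₂((1/2)/(9/10)) = -0.42400

D_KL(P||Q) = 1.16096 - 0.42400 = 0.73696 ≈ 0.7370 bits

D_KL(Q||P) = Σ Q(x) log₂(Q(x)/P(x))

Computing term by term:
  Q(1)·log₂(Q(1)/P(1)) = (1/10)·log₂((1/10)/(1/2)) = -0.23219
  Q(2)·log₂(Q(2)/P(2)) = (9/10)·log₂((9/10)/(1/2)) = 0.76320

D_KL(Q||P) = -0.23219 + 0.76320 = 0.53101 ≈ 0.5310 bits

These are NOT equal (difference: 0.2060 bits). KL divergence is asymmetric: D_KL(P||Q) ≠ D_KL(Q||P) in general.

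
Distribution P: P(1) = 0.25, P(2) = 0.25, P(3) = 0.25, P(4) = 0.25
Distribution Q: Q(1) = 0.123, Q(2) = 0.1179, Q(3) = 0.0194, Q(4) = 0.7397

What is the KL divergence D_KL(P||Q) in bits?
1.0576 bits

D_KL(P||Q) = Σ P(x) log₂(P(x)/Q(x))

Computing term by term:
  P(1)·log₂(P(1)/Q(1)) = 0.25·log₂(0.25/0.123) = 0.25582
  P(2)·log₂(P(2)/Q(2)) = 0.25·log₂(0.25/0.1179) = 0.27109
  P(3)·log₂(P(3)/Q(3)) = 0.25·log₂(0.25/0.0194) = 0.92195
  P(4)·log₂(P(4)/Q(4)) = 0.25·log₂(0.25/0.7397) = -0.39125

D_KL(P||Q) = 0.25582 + 0.27109 + 0.92195 - 0.39125 = 1.05761 ≈ 1.0576 bits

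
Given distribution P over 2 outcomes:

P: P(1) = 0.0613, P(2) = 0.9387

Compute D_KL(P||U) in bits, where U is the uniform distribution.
0.6674 bits

U(i) = 1/2 for all i

D_KL(P||U) = Σ P(x) log₂(P(x) / (1/2))
           = Σ P(x) log₂(P(x)) + log₂(2)
           = log₂(2) - H(P)

H(P) = -Σ P(x) log₂(P(x)):
  -P(1)·log₂(P(1)) = -(0.0613)·log₂(0.0613) = 0.24691
  -P(2)·log₂(P(2)) = -(0.9387)·log₂(0.9387) = 0.08567
H(P) = 0.24691 + 0.08567 = 0.33258 bits

log₂(2) = 1.00000 bits

D_KL(P||U) = 1.00000 - 0.33258 = 0.66742 ≈ 0.6674 bits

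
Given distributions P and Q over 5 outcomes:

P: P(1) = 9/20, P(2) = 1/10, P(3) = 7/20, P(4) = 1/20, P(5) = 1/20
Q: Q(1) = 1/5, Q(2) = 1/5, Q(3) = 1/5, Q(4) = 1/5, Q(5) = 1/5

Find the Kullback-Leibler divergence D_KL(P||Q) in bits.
0.5090 bits

D_KL(P||Q) = Σ P(x) log₂(P(x)/Q(x))

Computing term by term:
  P(1)·log₂(P(1)/Q(1)) = (9/20)·log₂((9/20)/(1/5)) = 0.52647
  P(2)·log₂(P(2)/Q(2)) = (1/10)·log₂((1/10)/(1/5)) = -0.10000
  P(3)·log₂(P(3)/Q(3)) = (7/20)·log₂((7/20)/(1/5)) = 0.28257
  P(4)·log₂(P(4)/Q(4)) = (1/20)·log₂((1/20)/(1/5)) = -0.10000
  P(5)·log₂(P(5)/Q(5)) = (1/20)·log₂((1/20)/(1/5)) = -0.10000

D_KL(P||Q) = 0.52647 - 0.10000 + 0.28257 - 0.10000 - 0.10000 = 0.50904 ≈ 0.5090 bits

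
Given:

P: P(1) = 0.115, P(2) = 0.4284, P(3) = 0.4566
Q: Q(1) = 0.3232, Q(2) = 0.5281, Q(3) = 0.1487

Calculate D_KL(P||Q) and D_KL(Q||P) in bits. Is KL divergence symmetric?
D_KL(P||Q) = 0.4383 bits, D_KL(Q||P) = 0.4006 bits. No, KL divergence is not symmetric.

D_KL(P||Q) = Σ P(x) log₂(P(x)/Q(x))

Computing term by term:
  P(1)·log₂(P(1)/Q(1)) = 0.115·log₂(0.115/0.3232) = -0.17144
  P(2)·log₂(P(2)/Q(2)) = 0.4284·log₂(0.4284/0.5281) = -0.12931
  P(3)·log₂(P(3)/Q(3)) = 0.4566·log₂(0.4566/0.1487) = 0.73902

D_KL(P||Q) = -0.17144 - 0.12931 + 0.73902 = 0.43827 ≈ 0.4383 bits

D_KL(Q||P) = Σ Q(x) log₂(Q(x)/P(x))

Computing term by term:
  Q(1)·log₂(Q(1)/P(1)) = 0.3232·log₂(0.3232/0.115) = 0.48182
  Q(2)·log₂(Q(2)/P(2)) = 0.5281·log₂(0.5281/0.4284) = 0.15941
  Q(3)·log₂(Q(3)/P(3)) = 0.1487·log₂(0.1487/0.4566) = -0.24067

D_KL(Q||P) = 0.48182 + 0.15941 - 0.24067 = 0.40056 ≈ 0.4006 bits

These are NOT equal (difference: 0.0377 bits). KL divergence is asymmetric: D_KL(P||Q) ≠ D_KL(Q||P) in general.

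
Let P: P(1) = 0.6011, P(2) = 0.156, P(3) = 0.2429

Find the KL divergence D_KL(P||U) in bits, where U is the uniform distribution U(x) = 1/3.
0.2295 bits

U(i) = 1/3 for all i

D_KL(P||U) = Σ P(x) log₂(P(x) / (1/3))
           = Σ P(x) log₂(P(x)) + log₂(3)
           = log₂(3) - H(P)

H(P) = -Σ P(x) log₂(P(x)):
  -P(1)·log₂(P(1)) = -(0.6011)·log₂(0.6011) = 0.44140
  -P(2)·log₂(P(2)) = -(0.156)·log₂(0.156) = 0.41814
  -P(3)·log₂(P(3)) = -(0.2429)·log₂(0.2429) = 0.49590
H(P) = 0.44140 + 0.41814 + 0.49590 = 1.35544 bits

log₂(3) = 1.58496 bits

D_KL(P||U) = 1.58496 - 1.35544 = 0.22952 ≈ 0.2295 bits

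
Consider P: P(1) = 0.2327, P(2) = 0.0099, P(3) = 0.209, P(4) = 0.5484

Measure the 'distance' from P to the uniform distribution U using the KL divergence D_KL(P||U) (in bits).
0.4973 bits

U(i) = 1/4 for all i

D_KL(P||U) = Σ P(x) log₂(P(x) / (1/4))
           = Σ P(x) log₂(P(x)) + log₂(4)
           = log₂(4) - H(P)

H(P) = -Σ P(x) log₂(P(x)):
  -P(1)·log₂(P(1)) = -(0.2327)·log₂(0.2327) = 0.48947
  -P(2)·log₂(P(2)) = -(0.0099)·log₂(0.0099) = 0.06592
  -P(3)·log₂(P(3)) = -(0.209)·log₂(0.209) = 0.47201
  -P(4)·log₂(P(4)) = -(0.5484)·log₂(0.5484) = 0.47530
H(P) = 0.48947 + 0.06592 + 0.47201 + 0.47530 = 1.50270 bits

log₂(4) = 2.00000 bits

D_KL(P||U) = 2.00000 - 1.50270 = 0.49730 ≈ 0.4973 bits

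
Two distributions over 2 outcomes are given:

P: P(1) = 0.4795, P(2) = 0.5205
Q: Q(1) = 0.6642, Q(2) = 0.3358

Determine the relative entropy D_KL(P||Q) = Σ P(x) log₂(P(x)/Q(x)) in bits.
0.1037 bits

D_KL(P||Q) = Σ P(x) log₂(P(x)/Q(x))

Computing term by term:
  P(1)·log₂(P(1)/Q(1)) = 0.4795·log₂(0.4795/0.6642) = -0.22541
  P(2)·log₂(P(2)/Q(2)) = 0.5205·log₂(0.5205/0.3358) = 0.32911

D_KL(P||Q) = -0.22541 + 0.32911 = 0.10370 ≈ 0.1037 bits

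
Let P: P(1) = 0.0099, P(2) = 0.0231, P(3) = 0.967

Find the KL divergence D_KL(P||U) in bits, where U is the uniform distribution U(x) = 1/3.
1.3467 bits

U(i) = 1/3 for all i

D_KL(P||U) = Σ P(x) log₂(P(x) / (1/3))
           = Σ P(x) log₂(P(x)) + log₂(3)
           = log₂(3) - H(P)

H(P) = -Σ P(x) log₂(P(x)):
  -P(1)·log₂(P(1)) = -(0.0099)·log₂(0.0099) = 0.06592
  -P(2)·log₂(P(2)) = -(0.0231)·log₂(0.0231) = 0.12557
  -P(3)·log₂(P(3)) = -(0.967)·log₂(0.967) = 0.04681
H(P) = 0.06592 + 0.12557 + 0.04681 = 0.23830 bits

log₂(3) = 1.58496 bits

D_KL(P||U) = 1.58496 - 0.23830 = 1.34666 ≈ 1.3467 bits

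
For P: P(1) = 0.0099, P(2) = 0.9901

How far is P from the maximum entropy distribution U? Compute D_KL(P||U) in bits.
0.9199 bits

U(i) = 1/2 for all i

D_KL(P||U) = Σ P(x) log₂(P(x) / (1/2))
           = Σ P(x) log₂(P(x)) + log₂(2)
           = log₂(2) - H(P)

H(P) = -Σ P(x) log₂(P(x)):
  -P(1)·log₂(P(1)) = -(0.0099)·log₂(0.0099) = 0.06592
  -P(2)·log₂(P(2)) = -(0.9901)·log₂(0.9901) = 0.01421
H(P) = 0.06592 + 0.01421 = 0.08013 bits

log₂(2) = 1.00000 bits

D_KL(P||U) = 1.00000 - 0.08013 = 0.91987 ≈ 0.9199 bits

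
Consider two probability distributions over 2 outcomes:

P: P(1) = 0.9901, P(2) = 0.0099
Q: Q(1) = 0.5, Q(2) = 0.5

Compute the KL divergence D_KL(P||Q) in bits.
0.9199 bits

D_KL(P||Q) = Σ P(x) log₂(P(x)/Q(x))

Computing term by term:
  P(1)·log₂(P(1)/Q(1)) = 0.9901·log₂(0.9901/0.5) = 0.97589
  P(2)·log₂(P(2)/Q(2)) = 0.0099·log₂(0.0099/0.5) = -0.05602

D_KL(P||Q) = 0.97589 - 0.05602 = 0.91987 ≈ 0.9199 bits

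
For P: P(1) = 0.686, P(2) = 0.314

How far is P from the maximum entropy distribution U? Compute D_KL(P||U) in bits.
0.1023 bits

U(i) = 1/2 for all i

D_KL(P||U) = Σ P(x) log₂(P(x) / (1/2))
           = Σ P(x) log₂(P(x)) + log₂(2)
           = log₂(2) - H(P)

H(P) = -Σ P(x) log₂(P(x)):
  -P(1)·log₂(P(1)) = -(0.686)·log₂(0.686) = 0.37299
  -P(2)·log₂(P(2)) = -(0.314)·log₂(0.314) = 0.52475
H(P) = 0.37299 + 0.52475 = 0.89774 bits

log₂(2) = 1.00000 bits

D_KL(P||U) = 1.00000 - 0.89774 = 0.10226 ≈ 0.1023 bits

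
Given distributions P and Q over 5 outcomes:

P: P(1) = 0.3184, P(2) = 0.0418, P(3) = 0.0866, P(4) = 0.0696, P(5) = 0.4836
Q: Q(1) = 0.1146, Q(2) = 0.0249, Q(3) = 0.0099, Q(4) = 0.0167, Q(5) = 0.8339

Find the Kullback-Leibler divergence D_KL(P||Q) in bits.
0.5348 bits

D_KL(P||Q) = Σ P(x) log₂(P(x)/Q(x))

Computing term by term:
  P(1)·log₂(P(1)/Q(1)) = 0.3184·log₂(0.3184/0.1146) = 0.46940
  P(2)·log₂(P(2)/Q(2)) = 0.0418·log₂(0.0418/0.0249) = 0.03124
  P(3)·log₂(P(3)/Q(3)) = 0.0866·log₂(0.0866/0.0099) = 0.27096
  P(4)·log₂(P(4)/Q(4)) = 0.0696·log₂(0.0696/0.0167) = 0.14332
  P(5)·log₂(P(5)/Q(5)) = 0.4836·log₂(0.4836/0.8339) = -0.38014

D_KL(P||Q) = 0.46940 + 0.03124 + 0.27096 + 0.14332 - 0.38014 = 0.53478 ≈ 0.5348 bits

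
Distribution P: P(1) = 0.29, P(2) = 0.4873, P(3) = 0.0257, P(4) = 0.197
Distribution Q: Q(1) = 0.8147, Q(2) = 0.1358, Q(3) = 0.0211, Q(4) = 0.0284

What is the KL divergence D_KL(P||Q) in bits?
1.0239 bits

D_KL(P||Q) = Σ P(x) log₂(P(x)/Q(x))

Computing term by term:
  P(1)·log₂(P(1)/Q(1)) = 0.29·log₂(0.29/0.8147) = -0.43216
  P(2)·log₂(P(2)/Q(2)) = 0.4873·log₂(0.4873/0.1358) = 0.89825
  P(3)·log₂(P(3)/Q(3)) = 0.0257·log₂(0.0257/0.0211) = 0.00731
  P(4)·log₂(P(4)/Q(4)) = 0.197·log₂(0.197/0.0284) = 0.55046

D_KL(P||Q) = -0.43216 + 0.89825 + 0.00731 + 0.55046 = 1.02386 ≈ 1.0239 bits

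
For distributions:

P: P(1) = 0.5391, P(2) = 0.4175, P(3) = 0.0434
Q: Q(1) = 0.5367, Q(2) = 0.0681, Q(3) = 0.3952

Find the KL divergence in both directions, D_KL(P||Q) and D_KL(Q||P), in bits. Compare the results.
D_KL(P||Q) = 0.9574 bits, D_KL(Q||P) = 1.0778 bits. D_KL(Q||P) is larger than D_KL(P||Q) by 0.1204 bits; the two directions differ.

D_KL(P||Q) = Σ P(x) log₂(P(x)/Q(x))

Computing term by term:
  P(1)·log₂(P(1)/Q(1)) = 0.5391·log₂(0.5391/0.5367) = 0.00347
  P(2)·log₂(P(2)/Q(2)) = 0.4175·log₂(0.4175/0.0681) = 1.09220
  P(3)·log₂(P(3)/Q(3)) = 0.0434·log₂(0.0434/0.3952) = -0.13831

D_KL(P||Q) = 0.00347 + 1.09220 - 0.13831 = 0.95736 ≈ 0.9574 bits

D_KL(Q||P) = Σ Q(x) log₂(Q(x)/P(x))

Computing term by term:
  Q(1)·log₂(Q(1)/P(1)) = 0.5367·log₂(0.5367/0.5391) = -0.00345
  Q(2)·log₂(Q(2)/P(2)) = 0.0681·log₂(0.0681/0.4175) = -0.17815
  Q(3)·log₂(Q(3)/P(3)) = 0.3952·log₂(0.3952/0.0434) = 1.25943

D_KL(Q||P) = -0.00345 - 0.17815 + 1.25943 = 1.07783 ≈ 1.0778 bits

These are NOT equal (difference: 0.1204 bits). KL divergence is asymmetric: D_KL(P||Q) ≠ D_KL(Q||P) in general.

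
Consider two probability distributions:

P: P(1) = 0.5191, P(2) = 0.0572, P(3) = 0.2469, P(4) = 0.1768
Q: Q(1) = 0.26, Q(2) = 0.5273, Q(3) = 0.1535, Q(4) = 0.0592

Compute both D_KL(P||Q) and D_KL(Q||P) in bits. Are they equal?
D_KL(P||Q) = 0.7829 bits, D_KL(Q||P) = 1.2317 bits. No, they are not equal.

D_KL(P||Q) = Σ P(x) log₂(P(x)/Q(x))

Computing term by term:
  P(1)·log₂(P(1)/Q(1)) = 0.5191·log₂(0.5191/0.26) = 0.51780
  P(2)·log₂(P(2)/Q(2)) = 0.0572·log₂(0.0572/0.5273) = -0.18330
  P(3)·log₂(P(3)/Q(3)) = 0.2469·log₂(0.2469/0.1535) = 0.16930
  P(4)·log₂(P(4)/Q(4)) = 0.1768·log₂(0.1768/0.0592) = 0.27907

D_KL(P||Q) = 0.51780 - 0.18330 + 0.16930 + 0.27907 = 0.78287 ≈ 0.7829 bits

D_KL(Q||P) = Σ Q(x) log₂(Q(x)/P(x))

Computing term by term:
  Q(1)·log₂(Q(1)/P(1)) = 0.26·log₂(0.26/0.5191) = -0.25935
  Q(2)·log₂(Q(2)/P(2)) = 0.5273·log₂(0.5273/0.0572) = 1.68975
  Q(3)·log₂(Q(3)/P(3)) = 0.1535·log₂(0.1535/0.2469) = -0.10525
  Q(4)·log₂(Q(4)/P(4)) = 0.0592·log₂(0.0592/0.1768) = -0.09344

D_KL(Q||P) = -0.25935 + 1.68975 - 0.10525 - 0.09344 = 1.23171 ≈ 1.2317 bits

These are NOT equal (difference: 0.4488 bits). KL divergence is asymmetric: D_KL(P||Q) ≠ D_KL(Q||P) in general.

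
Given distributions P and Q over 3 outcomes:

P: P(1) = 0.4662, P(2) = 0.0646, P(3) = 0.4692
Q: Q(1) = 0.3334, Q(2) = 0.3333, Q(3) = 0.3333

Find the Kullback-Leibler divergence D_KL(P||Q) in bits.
0.3041 bits

D_KL(P||Q) = Σ P(x) log₂(P(x)/Q(x))

Computing term by term:
  P(1)·log₂(P(1)/Q(1)) = 0.4662·log₂(0.4662/0.3334) = 0.22550
  P(2)·log₂(P(2)/Q(2)) = 0.0646·log₂(0.0646/0.3333) = -0.15292
  P(3)·log₂(P(3)/Q(3)) = 0.4692·log₂(0.4692/0.3333) = 0.23149

D_KL(P||Q) = 0.22550 - 0.15292 + 0.23149 = 0.30407 ≈ 0.3041 bits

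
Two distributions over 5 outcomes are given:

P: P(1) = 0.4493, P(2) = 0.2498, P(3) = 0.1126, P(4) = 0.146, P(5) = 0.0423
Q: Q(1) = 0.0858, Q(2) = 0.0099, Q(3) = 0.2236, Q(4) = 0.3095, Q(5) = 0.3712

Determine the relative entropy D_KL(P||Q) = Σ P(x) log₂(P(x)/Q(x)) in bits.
1.8343 bits

D_KL(P||Q) = Σ P(x) log₂(P(x)/Q(x))

Computing term by term:
  P(1)·log₂(P(1)/Q(1)) = 0.4493·log₂(0.4493/0.0858) = 1.07321
  P(2)·log₂(P(2)/Q(2)) = 0.2498·log₂(0.2498/0.0099) = 1.16337
  P(3)·log₂(P(3)/Q(3)) = 0.1126·log₂(0.1126/0.2236) = -0.11144
  P(4)·log₂(P(4)/Q(4)) = 0.146·log₂(0.146/0.3095) = -0.15826
  P(5)·log₂(P(5)/Q(5)) = 0.0423·log₂(0.0423/0.3712) = -0.13255

D_KL(P||Q) = 1.07321 + 1.16337 - 0.11144 - 0.15826 - 0.13255 = 1.83433 ≈ 1.8343 bits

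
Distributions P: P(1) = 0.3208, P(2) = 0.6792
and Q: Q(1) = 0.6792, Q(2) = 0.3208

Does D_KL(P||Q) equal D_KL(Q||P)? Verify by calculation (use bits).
D_KL(P||Q) = 0.3878 bits, D_KL(Q||P) = 0.3878 bits. Yes — for this pair D_KL(P||Q) = D_KL(Q||P).

D_KL(P||Q) = Σ P(x) log₂(P(x)/Q(x))

Computing term by term:
  P(1)·log₂(P(1)/Q(1)) = 0.3208·log₂(0.3208/0.6792) = -0.34716
  P(2)·log₂(P(2)/Q(2)) = 0.6792·log₂(0.6792/0.3208) = 0.73500

D_KL(P||Q) = -0.34716 + 0.73500 = 0.38784 ≈ 0.3878 bits

D_KL(Q||P) = Σ Q(x) log₂(Q(x)/P(x))

Computing term by term:
  Q(1)·log₂(Q(1)/P(1)) = 0.6792·log₂(0.6792/0.3208) = 0.73500
  Q(2)·log₂(Q(2)/P(2)) = 0.3208·log₂(0.3208/0.6792) = -0.34716

D_KL(Q||P) = 0.73500 - 0.34716 = 0.38784 ≈ 0.3878 bits

These ARE equal here. Q is P with outcomes relabeled (Q(1) = P(2), Q(2) = P(1)) by a relabeling that is its own inverse, so the two sums contain exactly the same terms in a different order. This is a special case — KL divergence is not symmetric in general: D_KL(P||Q) ≠ D_KL(Q||P) for most P, Q.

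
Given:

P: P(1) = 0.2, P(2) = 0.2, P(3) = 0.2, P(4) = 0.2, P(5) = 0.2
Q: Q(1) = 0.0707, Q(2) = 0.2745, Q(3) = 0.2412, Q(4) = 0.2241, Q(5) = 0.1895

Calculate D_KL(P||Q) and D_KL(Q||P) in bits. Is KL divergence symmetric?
D_KL(P||Q) = 0.1374 bits, D_KL(Q||P) = 0.1065 bits. No, KL divergence is not symmetric.

D_KL(P||Q) = Σ P(x) log₂(P(x)/Q(x))

Computing term by term:
  P(1)·log₂(P(1)/Q(1)) = 0.2·log₂(0.2/0.0707) = 0.30004
  P(2)·log₂(P(2)/Q(2)) = 0.2·log₂(0.2/0.2745) = -0.09136
  P(3)·log₂(P(3)/Q(3)) = 0.2·log₂(0.2/0.2412) = -0.05405
  P(4)·log₂(P(4)/Q(4)) = 0.2·log₂(0.2/0.2241) = -0.03283
  P(5)·log₂(P(5)/Q(5)) = 0.2·log₂(0.2/0.1895) = 0.01556

D_KL(P||Q) = 0.30004 - 0.09136 - 0.05405 - 0.03283 + 0.01556 = 0.13736 ≈ 0.1374 bits

D_KL(Q||P) = Σ Q(x) log₂(Q(x)/P(x))

Computing term by term:
  Q(1)·log₂(Q(1)/P(1)) = 0.0707·log₂(0.0707/0.2) = -0.10607
  Q(2)·log₂(Q(2)/P(2)) = 0.2745·log₂(0.2745/0.2) = 0.12539
  Q(3)·log₂(Q(3)/P(3)) = 0.2412·log₂(0.2412/0.2) = 0.06518
  Q(4)·log₂(Q(4)/P(4)) = 0.2241·log₂(0.2241/0.2) = 0.03678
  Q(5)·log₂(Q(5)/P(5)) = 0.1895·log₂(0.1895/0.2) = -0.01474

D_KL(Q||P) = -0.10607 + 0.12539 + 0.06518 + 0.03678 - 0.01474 = 0.10654 ≈ 0.1065 bits

These are NOT equal (difference: 0.0309 bits). KL divergence is asymmetric: D_KL(P||Q) ≠ D_KL(Q||P) in general.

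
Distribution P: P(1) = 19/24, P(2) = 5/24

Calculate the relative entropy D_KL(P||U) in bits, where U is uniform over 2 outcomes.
0.2617 bits

U(i) = 1/2 for all i

D_KL(P||U) = Σ P(x) log₂(P(x) / (1/2))
           = Σ P(x) log₂(P(x)) + log₂(2)
           = log₂(2) - H(P)

H(P) = -Σ P(x) log₂(P(x)):
  -P(1)·log₂(P(1)) = -(19/24)·log₂(19/24) = 0.26682
  -P(2)·log₂(P(2)) = -(5/24)·log₂(5/24) = 0.47147
H(P) = 0.26682 + 0.47147 = 0.73829 bits

log₂(2) = 1.00000 bits

D_KL(P||U) = 1.00000 - 0.73829 = 0.26171 ≈ 0.2617 bits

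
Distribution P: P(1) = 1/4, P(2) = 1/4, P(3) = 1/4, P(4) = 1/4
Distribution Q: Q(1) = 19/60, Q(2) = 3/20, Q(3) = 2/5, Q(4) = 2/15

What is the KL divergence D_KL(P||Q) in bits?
0.1562 bits

D_KL(P||Q) = Σ P(x) log₂(P(x)/Q(x))

Computing term by term:
  P(1)·log₂(P(1)/Q(1)) = (1/4)·log₂((1/4)/(19/60)) = -0.08526
  P(2)·log₂(P(2)/Q(2)) = (1/4)·log₂((1/4)/(3/20)) = 0.18424
  P(3)·log₂(P(3)/Q(3)) = (1/4)·log₂((1/4)/(2/5)) = -0.16952
  P(4)·log₂(P(4)/Q(4)) = (1/4)·log₂((1/4)/(2/15)) = 0.22672

D_KL(P||Q) = -0.08526 + 0.18424 - 0.16952 + 0.22672 = 0.15618 ≈ 0.1562 bits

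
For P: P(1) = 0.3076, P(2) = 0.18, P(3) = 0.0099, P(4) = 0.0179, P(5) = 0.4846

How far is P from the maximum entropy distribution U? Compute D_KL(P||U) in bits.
0.6772 bits

U(i) = 1/5 for all i

D_KL(P||U) = Σ P(x) log₂(P(x) / (1/5))
           = Σ P(x) log₂(P(x)) + log₂(5)
           = log₂(5) - H(P)

H(P) = -Σ P(x) log₂(P(x)):
  -P(1)·log₂(P(1)) = -(0.3076)·log₂(0.3076) = 0.52319
  -P(2)·log₂(P(2)) = -(0.18)·log₂(0.18) = 0.44531
  -P(3)·log₂(P(3)) = -(0.0099)·log₂(0.0099) = 0.06592
  -P(4)·log₂(P(4)) = -(0.0179)·log₂(0.0179) = 0.10389
  -P(5)·log₂(P(5)) = -(0.4846)·log₂(0.4846) = 0.50647
H(P) = 0.52319 + 0.44531 + 0.06592 + 0.10389 + 0.50647 = 1.64478 bits

log₂(5) = 2.32193 bits

D_KL(P||U) = 2.32193 - 1.64478 = 0.67715 ≈ 0.6772 bits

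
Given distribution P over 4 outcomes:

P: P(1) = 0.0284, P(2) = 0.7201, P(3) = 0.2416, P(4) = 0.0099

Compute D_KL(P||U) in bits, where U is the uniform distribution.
0.9519 bits

U(i) = 1/4 for all i

D_KL(P||U) = Σ P(x) log₂(P(x) / (1/4))
           = Σ P(x) log₂(P(x)) + log₂(4)
           = log₂(4) - H(P)

H(P) = -Σ P(x) log₂(P(x)):
  -P(1)·log₂(P(1)) = -(0.0284)·log₂(0.0284) = 0.14592
  -P(2)·log₂(P(2)) = -(0.7201)·log₂(0.7201) = 0.34113
  -P(3)·log₂(P(3)) = -(0.2416)·log₂(0.2416) = 0.49511
  -P(4)·log₂(P(4)) = -(0.0099)·log₂(0.0099) = 0.06592
H(P) = 0.14592 + 0.34113 + 0.49511 + 0.06592 = 1.04808 bits

log₂(4) = 2.00000 bits

D_KL(P||U) = 2.00000 - 1.04808 = 0.95192 ≈ 0.9519 bits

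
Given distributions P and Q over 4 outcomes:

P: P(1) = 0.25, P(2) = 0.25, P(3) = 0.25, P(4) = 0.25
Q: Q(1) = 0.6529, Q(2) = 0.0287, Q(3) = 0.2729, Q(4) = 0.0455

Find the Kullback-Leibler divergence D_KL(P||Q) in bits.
1.0174 bits

D_KL(P||Q) = Σ P(x) log₂(P(x)/Q(x))

Computing term by term:
  P(1)·log₂(P(1)/Q(1)) = 0.25·log₂(0.25/0.6529) = -0.34623
  P(2)·log₂(P(2)/Q(2)) = 0.25·log₂(0.25/0.0287) = 0.78070
  P(3)·log₂(P(3)/Q(3)) = 0.25·log₂(0.25/0.2729) = -0.03161
  P(4)·log₂(P(4)/Q(4)) = 0.25·log₂(0.25/0.0455) = 0.61450

D_KL(P||Q) = -0.34623 + 0.78070 - 0.03161 + 0.61450 = 1.01736 ≈ 1.0174 bits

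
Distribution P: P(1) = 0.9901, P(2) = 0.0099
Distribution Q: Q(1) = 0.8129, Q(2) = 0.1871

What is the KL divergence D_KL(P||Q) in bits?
0.2397 bits

D_KL(P||Q) = Σ P(x) log₂(P(x)/Q(x))

Computing term by term:
  P(1)·log₂(P(1)/Q(1)) = 0.9901·log₂(0.9901/0.8129) = 0.28168
  P(2)·log₂(P(2)/Q(2)) = 0.0099·log₂(0.0099/0.1871) = -0.04198

D_KL(P||Q) = 0.28168 - 0.04198 = 0.23970 ≈ 0.2397 bits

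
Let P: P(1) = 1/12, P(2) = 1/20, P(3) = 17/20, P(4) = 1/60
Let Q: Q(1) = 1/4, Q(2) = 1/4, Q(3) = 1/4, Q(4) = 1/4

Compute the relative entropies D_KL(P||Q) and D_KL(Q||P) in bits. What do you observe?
D_KL(P||Q) = 1.1874 bits, D_KL(Q||P) = 1.5121 bits. The two directions give different values (D_KL(Q||P) exceeds D_KL(P||Q) by 0.3247 bits): KL divergence is asymmetric.

D_KL(P||Q) = Σ P(x) log₂(P(x)/Q(x))

Computing term by term:
  P(1)·log₂(P(1)/Q(1)) = (1/12)·log₂((1/12)/(1/4)) = -0.13208
  P(2)·log₂(P(2)/Q(2)) = (1/20)·log₂((1/20)/(1/4)) = -0.11610
  P(3)·log₂(P(3)/Q(3)) = (17/20)·log₂((17/20)/(1/4)) = 1.50070
  P(4)·log₂(P(4)/Q(4)) = (1/60)·log₂((1/60)/(1/4)) = -0.06511

D_KL(P||Q) = -0.13208 - 0.11610 + 1.50070 - 0.06511 = 1.18741 ≈ 1.1874 bits

D_KL(Q||P) = Σ Q(x) log₂(Q(x)/P(x))

Computing term by term:
  Q(1)·log₂(Q(1)/P(1)) = (1/4)·log₂((1/4)/(1/12)) = 0.39624
  Q(2)·log₂(Q(2)/P(2)) = (1/4)·log₂((1/4)/(1/20)) = 0.58048
  Q(3)·log₂(Q(3)/P(3)) = (1/4)·log₂((1/4)/(17/20)) = -0.44138
  Q(4)·log₂(Q(4)/P(4)) = (1/4)·log₂((1/4)/(1/60)) = 0.97672

D_KL(Q||P) = 0.39624 + 0.58048 - 0.44138 + 0.97672 = 1.51206 ≈ 1.5121 bits

These are NOT equal (difference: 0.3247 bits). KL divergence is asymmetric: D_KL(P||Q) ≠ D_KL(Q||P) in general.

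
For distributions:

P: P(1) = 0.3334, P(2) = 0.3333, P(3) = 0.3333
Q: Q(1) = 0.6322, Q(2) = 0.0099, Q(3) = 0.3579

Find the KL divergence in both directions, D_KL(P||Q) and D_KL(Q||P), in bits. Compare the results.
D_KL(P||Q) = 1.3489 bits, D_KL(Q||P) = 0.5701 bits. D_KL(P||Q) is larger than D_KL(Q||P) by 0.7788 bits; the two directions differ.

D_KL(P||Q) = Σ P(x) log₂(P(x)/Q(x))

Computing term by term:
  P(1)·log₂(P(1)/Q(1)) = 0.3334·log₂(0.3334/0.6322) = -0.30777
  P(2)·log₂(P(2)/Q(2)) = 0.3333·log₂(0.3333/0.0099) = 1.69091
  P(3)·log₂(P(3)/Q(3)) = 0.3333·log₂(0.3333/0.3579) = -0.03424

D_KL(P||Q) = -0.30777 + 1.69091 - 0.03424 = 1.34890 ≈ 1.3489 bits

D_KL(Q||P) = Σ Q(x) log₂(Q(x)/P(x))

Computing term by term:
  Q(1)·log₂(Q(1)/P(1)) = 0.6322·log₂(0.6322/0.3334) = 0.58360
  Q(2)·log₂(Q(2)/P(2)) = 0.0099·log₂(0.0099/0.3333) = -0.05023
  Q(3)·log₂(Q(3)/P(3)) = 0.3579·log₂(0.3579/0.3333) = 0.03677

D_KL(Q||P) = 0.58360 - 0.05023 + 0.03677 = 0.57014 ≈ 0.5701 bits

These are NOT equal (difference: 0.7788 bits). KL divergence is asymmetric: D_KL(P||Q) ≠ D_KL(Q||P) in general.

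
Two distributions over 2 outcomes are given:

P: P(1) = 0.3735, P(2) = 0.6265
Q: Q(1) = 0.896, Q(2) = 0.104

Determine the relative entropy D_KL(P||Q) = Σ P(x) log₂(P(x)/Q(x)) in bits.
1.1516 bits

D_KL(P||Q) = Σ P(x) log₂(P(x)/Q(x))

Computing term by term:
  P(1)·log₂(P(1)/Q(1)) = 0.3735·log₂(0.3735/0.896) = -0.47150
  P(2)·log₂(P(2)/Q(2)) = 0.6265·log₂(0.6265/0.104) = 1.62309

D_KL(P||Q) = -0.47150 + 1.62309 = 1.15159 ≈ 1.1516 bits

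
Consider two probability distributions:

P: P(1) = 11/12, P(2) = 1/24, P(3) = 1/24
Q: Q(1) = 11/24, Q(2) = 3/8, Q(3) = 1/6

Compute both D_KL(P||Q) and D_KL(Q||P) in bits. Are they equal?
D_KL(P||Q) = 0.7013 bits, D_KL(Q||P) = 1.0637 bits. No, they are not equal.

D_KL(P||Q) = Σ P(x) log₂(P(x)/Q(x))

Computing term by term:
  P(1)·log₂(P(1)/Q(1)) = (11/12)·log₂((11/12)/(11/24)) = 0.91667
  P(2)·log₂(P(2)/Q(2)) = (1/24)·log₂((1/24)/(3/8)) = -0.13208
  P(3)·log₂(P(3)/Q(3)) = (1/24)·log₂((1/24)/(1/6)) = -0.08333

D_KL(P||Q) = 0.91667 - 0.13208 - 0.08333 = 0.70126 ≈ 0.7013 bits

D_KL(Q||P) = Σ Q(x) log₂(Q(x)/P(x))

Computing term by term:
  Q(1)·log₂(Q(1)/P(1)) = (11/24)·log₂((11/24)/(11/12)) = -0.45833
  Q(2)·log₂(Q(2)/P(2)) = (3/8)·log₂((3/8)/(1/24)) = 1.18872
  Q(3)·log₂(Q(3)/P(3)) = (1/6)·log₂((1/6)/(1/24)) = 0.33333

D_KL(Q||P) = -0.45833 + 1.18872 + 0.33333 = 1.06372 ≈ 1.0637 bits

These are NOT equal (difference: 0.3624 bits). KL divergence is asymmetric: D_KL(P||Q) ≠ D_KL(Q||P) in general.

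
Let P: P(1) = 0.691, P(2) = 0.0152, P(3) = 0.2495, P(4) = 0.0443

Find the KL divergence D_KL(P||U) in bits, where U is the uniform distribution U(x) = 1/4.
0.8408 bits

U(i) = 1/4 for all i

D_KL(P||U) = Σ P(x) log₂(P(x) / (1/4))
           = Σ P(x) log₂(P(x)) + log₂(4)
           = log₂(4) - H(P)

H(P) = -Σ P(x) log₂(P(x)):
  -P(1)·log₂(P(1)) = -(0.691)·log₂(0.691) = 0.36847
  -P(2)·log₂(P(2)) = -(0.0152)·log₂(0.0152) = 0.09180
  -P(3)·log₂(P(3)) = -(0.2495)·log₂(0.2495) = 0.49972
  -P(4)·log₂(P(4)) = -(0.0443)·log₂(0.0443) = 0.19920
H(P) = 0.36847 + 0.09180 + 0.49972 + 0.19920 = 1.15919 bits

log₂(4) = 2.00000 bits

D_KL(P||U) = 2.00000 - 1.15919 = 0.84081 ≈ 0.8408 bits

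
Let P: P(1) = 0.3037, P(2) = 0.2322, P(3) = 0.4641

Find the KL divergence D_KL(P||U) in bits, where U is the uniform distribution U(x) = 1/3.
0.0597 bits

U(i) = 1/3 for all i

D_KL(P||U) = Σ P(x) log₂(P(x) / (1/3))
           = Σ P(x) log₂(P(x)) + log₂(3)
           = log₂(3) - H(P)

H(P) = -Σ P(x) log₂(P(x)):
  -P(1)·log₂(P(1)) = -(0.3037)·log₂(0.3037) = 0.52215
  -P(2)·log₂(P(2)) = -(0.2322)·log₂(0.2322) = 0.48914
  -P(3)·log₂(P(3)) = -(0.4641)·log₂(0.4641) = 0.51399
H(P) = 0.52215 + 0.48914 + 0.51399 = 1.52528 bits

log₂(3) = 1.58496 bits

D_KL(P||U) = 1.58496 - 1.52528 = 0.05968 ≈ 0.0597 bits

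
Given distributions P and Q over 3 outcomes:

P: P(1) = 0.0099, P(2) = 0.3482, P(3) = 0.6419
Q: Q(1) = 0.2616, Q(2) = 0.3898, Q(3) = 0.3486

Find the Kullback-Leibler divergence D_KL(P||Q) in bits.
0.4619 bits

D_KL(P||Q) = Σ P(x) log₂(P(x)/Q(x))

Computing term by term:
  P(1)·log₂(P(1)/Q(1)) = 0.0099·log₂(0.0099/0.2616) = -0.04677
  P(2)·log₂(P(2)/Q(2)) = 0.3482·log₂(0.3482/0.3898) = -0.05669
  P(3)·log₂(P(3)/Q(3)) = 0.6419·log₂(0.6419/0.3486) = 0.56537

D_KL(P||Q) = -0.04677 - 0.05669 + 0.56537 = 0.46191 ≈ 0.4619 bits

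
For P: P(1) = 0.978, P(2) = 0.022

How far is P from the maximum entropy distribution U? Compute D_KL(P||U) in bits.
0.8475 bits

U(i) = 1/2 for all i

D_KL(P||U) = Σ P(x) log₂(P(x) / (1/2))
           = Σ P(x) log₂(P(x)) + log₂(2)
           = log₂(2) - H(P)

H(P) = -Σ P(x) log₂(P(x)):
  -P(1)·log₂(P(1)) = -(0.978)·log₂(0.978) = 0.03139
  -P(2)·log₂(P(2)) = -(0.022)·log₂(0.022) = 0.12114
H(P) = 0.03139 + 0.12114 = 0.15253 bits

log₂(2) = 1.00000 bits

D_KL(P||U) = 1.00000 - 0.15253 = 0.84747 ≈ 0.8475 bits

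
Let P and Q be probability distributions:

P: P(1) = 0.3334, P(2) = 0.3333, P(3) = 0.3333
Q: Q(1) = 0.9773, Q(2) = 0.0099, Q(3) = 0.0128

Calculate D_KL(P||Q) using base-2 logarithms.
2.7410 bits

D_KL(P||Q) = Σ P(x) log₂(P(x)/Q(x))

Computing term by term:
  P(1)·log₂(P(1)/Q(1)) = 0.3334·log₂(0.3334/0.9773) = -0.51729
  P(2)·log₂(P(2)/Q(2)) = 0.3333·log₂(0.3333/0.0099) = 1.69091
  P(3)·log₂(P(3)/Q(3)) = 0.3333·log₂(0.3333/0.0128) = 1.56738

D_KL(P||Q) = -0.51729 + 1.69091 + 1.56738 = 2.74100 ≈ 2.7410 bits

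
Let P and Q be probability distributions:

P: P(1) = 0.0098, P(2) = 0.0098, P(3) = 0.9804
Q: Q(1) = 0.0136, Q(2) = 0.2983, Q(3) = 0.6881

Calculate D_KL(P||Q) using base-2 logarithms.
0.4478 bits

D_KL(P||Q) = Σ P(x) log₂(P(x)/Q(x))

Computing term by term:
  P(1)·log₂(P(1)/Q(1)) = 0.0098·log₂(0.0098/0.0136) = -0.00463
  P(2)·log₂(P(2)/Q(2)) = 0.0098·log₂(0.0098/0.2983) = -0.04829
  P(3)·log₂(P(3)/Q(3)) = 0.9804·log₂(0.9804/0.6881) = 0.50074

D_KL(P||Q) = -0.00463 - 0.04829 + 0.50074 = 0.44782 ≈ 0.4478 bits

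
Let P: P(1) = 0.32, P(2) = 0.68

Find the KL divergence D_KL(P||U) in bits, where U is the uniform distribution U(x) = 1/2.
0.0956 bits

U(i) = 1/2 for all i

D_KL(P||U) = Σ P(x) log₂(P(x) / (1/2))
           = Σ P(x) log₂(P(x)) + log₂(2)
           = log₂(2) - H(P)

H(P) = -Σ P(x) log₂(P(x)):
  -P(1)·log₂(P(1)) = -(0.32)·log₂(0.32) = 0.52603
  -P(2)·log₂(P(2)) = -(0.68)·log₂(0.68) = 0.37835
H(P) = 0.52603 + 0.37835 = 0.90438 bits

log₂(2) = 1.00000 bits

D_KL(P||U) = 1.00000 - 0.90438 = 0.09562 ≈ 0.0956 bits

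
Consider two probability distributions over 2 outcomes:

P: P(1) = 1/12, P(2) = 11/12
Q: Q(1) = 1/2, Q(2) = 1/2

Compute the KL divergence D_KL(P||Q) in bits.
0.5862 bits

D_KL(P||Q) = Σ P(x) log₂(P(x)/Q(x))

Computing term by term:
  P(1)·log₂(P(1)/Q(1)) = (1/12)·log₂((1/12)/(1/2)) = -0.21541
  P(2)·log₂(P(2)/Q(2)) = (11/12)·log₂((11/12)/(1/2)) = 0.80160

D_KL(P||Q) = -0.21541 + 0.80160 = 0.58619 ≈ 0.5862 bits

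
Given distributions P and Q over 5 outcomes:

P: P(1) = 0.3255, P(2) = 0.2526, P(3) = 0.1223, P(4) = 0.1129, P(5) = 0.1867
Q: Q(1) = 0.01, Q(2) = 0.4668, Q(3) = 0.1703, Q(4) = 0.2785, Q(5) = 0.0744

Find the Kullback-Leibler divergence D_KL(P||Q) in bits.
1.4540 bits

D_KL(P||Q) = Σ P(x) log₂(P(x)/Q(x))

Computing term by term:
  P(1)·log₂(P(1)/Q(1)) = 0.3255·log₂(0.3255/0.01) = 1.63550
  P(2)·log₂(P(2)/Q(2)) = 0.2526·log₂(0.2526/0.4668) = -0.22379
  P(3)·log₂(P(3)/Q(3)) = 0.1223·log₂(0.1223/0.1703) = -0.05842
  P(4)·log₂(P(4)/Q(4)) = 0.1129·log₂(0.1129/0.2785) = -0.14707
  P(5)·log₂(P(5)/Q(5)) = 0.1867·log₂(0.1867/0.0744) = 0.24782

D_KL(P||Q) = 1.63550 - 0.22379 - 0.05842 - 0.14707 + 0.24782 = 1.45404 ≈ 1.4540 bits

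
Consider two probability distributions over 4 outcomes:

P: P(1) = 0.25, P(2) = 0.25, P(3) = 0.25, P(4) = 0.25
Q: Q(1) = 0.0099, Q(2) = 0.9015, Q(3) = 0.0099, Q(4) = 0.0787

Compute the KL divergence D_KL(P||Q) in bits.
2.2835 bits

D_KL(P||Q) = Σ P(x) log₂(P(x)/Q(x))

Computing term by term:
  P(1)·log₂(P(1)/Q(1)) = 0.25·log₂(0.25/0.0099) = 1.16459
  P(2)·log₂(P(2)/Q(2)) = 0.25·log₂(0.25/0.9015) = -0.46260
  P(3)·log₂(P(3)/Q(3)) = 0.25·log₂(0.25/0.0099) = 1.16459
  P(4)·log₂(P(4)/Q(4)) = 0.25·log₂(0.25/0.0787) = 0.41687

D_KL(P||Q) = 1.16459 - 0.46260 + 1.16459 + 0.41687 = 2.28345 ≈ 2.2835 bits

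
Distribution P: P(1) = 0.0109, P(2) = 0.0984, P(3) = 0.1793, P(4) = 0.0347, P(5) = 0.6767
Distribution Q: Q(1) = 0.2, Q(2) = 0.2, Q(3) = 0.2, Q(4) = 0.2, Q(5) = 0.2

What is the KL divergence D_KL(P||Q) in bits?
0.9276 bits

D_KL(P||Q) = Σ P(x) log₂(P(x)/Q(x))

Computing term by term:
  P(1)·log₂(P(1)/Q(1)) = 0.0109·log₂(0.0109/0.2) = -0.04575
  P(2)·log₂(P(2)/Q(2)) = 0.0984·log₂(0.0984/0.2) = -0.10069
  P(3)·log₂(P(3)/Q(3)) = 0.1793·log₂(0.1793/0.2) = -0.02826
  P(4)·log₂(P(4)/Q(4)) = 0.0347·log₂(0.0347/0.2) = -0.08769
  P(5)·log₂(P(5)/Q(5)) = 0.6767·log₂(0.6767/0.2) = 1.18999

D_KL(P||Q) = -0.04575 - 0.10069 - 0.02826 - 0.08769 + 1.18999 = 0.92760 ≈ 0.9276 bits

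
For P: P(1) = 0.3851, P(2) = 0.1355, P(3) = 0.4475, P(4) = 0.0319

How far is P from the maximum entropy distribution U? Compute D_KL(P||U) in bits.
0.4014 bits

U(i) = 1/4 for all i

D_KL(P||U) = Σ P(x) log₂(P(x) / (1/4))
           = Σ P(x) log₂(P(x)) + log₂(4)
           = log₂(4) - H(P)

H(P) = -Σ P(x) log₂(P(x)):
  -P(1)·log₂(P(1)) = -(0.3851)·log₂(0.3851) = 0.53017
  -P(2)·log₂(P(2)) = -(0.1355)·log₂(0.1355) = 0.39073
  -P(3)·log₂(P(3)) = -(0.4475)·log₂(0.4475) = 0.51912
  -P(4)·log₂(P(4)) = -(0.0319)·log₂(0.0319) = 0.15855
H(P) = 0.53017 + 0.39073 + 0.51912 + 0.15855 = 1.59857 bits

log₂(4) = 2.00000 bits

D_KL(P||U) = 2.00000 - 1.59857 = 0.40143 ≈ 0.4014 bits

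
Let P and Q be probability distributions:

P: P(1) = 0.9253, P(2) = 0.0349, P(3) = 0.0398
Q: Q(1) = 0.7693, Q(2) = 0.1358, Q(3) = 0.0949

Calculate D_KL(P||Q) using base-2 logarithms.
0.1282 bits

D_KL(P||Q) = Σ P(x) log₂(P(x)/Q(x))

Computing term by term:
  P(1)·log₂(P(1)/Q(1)) = 0.9253·log₂(0.9253/0.7693) = 0.24648
  P(2)·log₂(P(2)/Q(2)) = 0.0349·log₂(0.0349/0.1358) = -0.06841
  P(3)·log₂(P(3)/Q(3)) = 0.0398·log₂(0.0398/0.0949) = -0.04989

D_KL(P||Q) = 0.24648 - 0.06841 - 0.04989 = 0.12818 ≈ 0.1282 bits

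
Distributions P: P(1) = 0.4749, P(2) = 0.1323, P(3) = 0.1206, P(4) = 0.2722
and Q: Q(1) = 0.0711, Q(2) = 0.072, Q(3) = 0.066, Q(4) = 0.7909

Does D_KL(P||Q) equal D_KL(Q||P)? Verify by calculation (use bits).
D_KL(P||Q) = 1.1032 bits, D_KL(Q||P) = 0.9017 bits. No — D_KL(P||Q) ≠ D_KL(Q||P) for this pair.

D_KL(P||Q) = Σ P(x) log₂(P(x)/Q(x))

Computing term by term:
  P(1)·log₂(P(1)/Q(1)) = 0.4749·log₂(0.4749/0.0711) = 1.30108
  P(2)·log₂(P(2)/Q(2)) = 0.1323·log₂(0.1323/0.072) = 0.11613
  P(3)·log₂(P(3)/Q(3)) = 0.1206·log₂(0.1206/0.066) = 0.10488
  P(4)·log₂(P(4)/Q(4)) = 0.2722·log₂(0.2722/0.7909) = -0.41887

D_KL(P||Q) = 1.30108 + 0.11613 + 0.10488 - 0.41887 = 1.10322 ≈ 1.1032 bits

D_KL(Q||P) = Σ Q(x) log₂(Q(x)/P(x))

Computing term by term:
  Q(1)·log₂(Q(1)/P(1)) = 0.0711·log₂(0.0711/0.4749) = -0.19479
  Q(2)·log₂(Q(2)/P(2)) = 0.072·log₂(0.072/0.1323) = -0.06320
  Q(3)·log₂(Q(3)/P(3)) = 0.066·log₂(0.066/0.1206) = -0.05740
  Q(4)·log₂(Q(4)/P(4)) = 0.7909·log₂(0.7909/0.2722) = 1.21706

D_KL(Q||P) = -0.19479 - 0.06320 - 0.05740 + 1.21706 = 0.90167 ≈ 0.9017 bits

These are NOT equal (difference: 0.2015 bits). KL divergence is asymmetric: D_KL(P||Q) ≠ D_KL(Q||P) in general.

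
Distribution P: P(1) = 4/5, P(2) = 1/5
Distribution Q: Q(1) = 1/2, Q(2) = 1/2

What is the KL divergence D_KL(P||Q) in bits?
0.2781 bits

D_KL(P||Q) = Σ P(x) log₂(P(x)/Q(x))

Computing term by term:
  P(1)·log₂(P(1)/Q(1)) = (4/5)·log₂((4/5)/(1/2)) = 0.54246
  P(2)·log₂(P(2)/Q(2)) = (1/5)·log₂((1/5)/(1/2)) = -0.26439

D_KL(P||Q) = 0.54246 - 0.26439 = 0.27807 ≈ 0.2781 bits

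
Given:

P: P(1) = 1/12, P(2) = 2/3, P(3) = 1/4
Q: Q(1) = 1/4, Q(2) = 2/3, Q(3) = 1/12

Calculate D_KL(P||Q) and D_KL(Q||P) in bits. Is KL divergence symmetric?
D_KL(P||Q) = 0.2642 bits, D_KL(Q||P) = 0.2642 bits. The two values coincide for this particular pair, but no — KL divergence is not symmetric in general.

D_KL(P||Q) = Σ P(x) log₂(P(x)/Q(x))

Computing term by term:
  P(1)·log₂(P(1)/Q(1)) = (1/12)·log₂((1/12)/(1/4)) = -0.13208
  P(2)·log₂(P(2)/Q(2)) = (2/3)·log₂((2/3)/(2/3)) = 0.00000
  P(3)·log₂(P(3)/Q(3)) = (1/4)·log₂((1/4)/(1/12)) = 0.39624

D_KL(P||Q) = -0.13208 + 0.00000 + 0.39624 = 0.26416 ≈ 0.2642 bits

D_KL(Q||P) = Σ Q(x) log₂(Q(x)/P(x))

Computing term by term:
  Q(1)·log₂(Q(1)/P(1)) = (1/4)·log₂((1/4)/(1/12)) = 0.39624
  Q(2)·log₂(Q(2)/P(2)) = (2/3)·log₂((2/3)/(2/3)) = 0.00000
  Q(3)·log₂(Q(3)/P(3)) = (1/12)·log₂((1/12)/(1/4)) = -0.13208

D_KL(Q||P) = 0.39624 + 0.00000 - 0.13208 = 0.26416 ≈ 0.2642 bits

These ARE equal here. Q is P with outcomes relabeled (Q(1) = P(3), Q(3) = P(1)) by a relabeling that is its own inverse, so the two sums contain exactly the same terms in a different order. This is a special case — KL divergence is not symmetric in general: D_KL(P||Q) ≠ D_KL(Q||P) for most P, Q.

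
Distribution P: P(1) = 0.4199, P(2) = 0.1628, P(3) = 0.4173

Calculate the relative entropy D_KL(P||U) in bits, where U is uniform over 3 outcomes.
0.1068 bits

U(i) = 1/3 for all i

D_KL(P||U) = Σ P(x) log₂(P(x) / (1/3))
           = Σ P(x) log₂(P(x)) + log₂(3)
           = log₂(3) - H(P)

H(P) = -Σ P(x) log₂(P(x)):
  -P(1)·log₂(P(1)) = -(0.4199)·log₂(0.4199) = 0.52567
  -P(2)·log₂(P(2)) = -(0.1628)·log₂(0.1628) = 0.42635
  -P(3)·log₂(P(3)) = -(0.4173)·log₂(0.4173) = 0.52615
H(P) = 0.52567 + 0.42635 + 0.52615 = 1.47817 bits

log₂(3) = 1.58496 bits

D_KL(P||U) = 1.58496 - 1.47817 = 0.10679 ≈ 0.1068 bits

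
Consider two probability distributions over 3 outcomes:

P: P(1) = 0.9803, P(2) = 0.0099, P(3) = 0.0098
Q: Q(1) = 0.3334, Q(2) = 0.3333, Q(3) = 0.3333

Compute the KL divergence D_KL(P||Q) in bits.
1.4252 bits

D_KL(P||Q) = Σ P(x) log₂(P(x)/Q(x))

Computing term by term:
  P(1)·log₂(P(1)/Q(1)) = 0.9803·log₂(0.9803/0.3334) = 1.52532
  P(2)·log₂(P(2)/Q(2)) = 0.0099·log₂(0.0099/0.3333) = -0.05023
  P(3)·log₂(P(3)/Q(3)) = 0.0098·log₂(0.0098/0.3333) = -0.04986

D_KL(P||Q) = 1.52532 - 0.05023 - 0.04986 = 1.42523 ≈ 1.4252 bits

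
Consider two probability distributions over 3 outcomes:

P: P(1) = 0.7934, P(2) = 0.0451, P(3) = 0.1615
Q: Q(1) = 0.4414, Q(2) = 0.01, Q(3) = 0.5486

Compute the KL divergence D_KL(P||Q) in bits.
0.4843 bits

D_KL(P||Q) = Σ P(x) log₂(P(x)/Q(x))

Computing term by term:
  P(1)·log₂(P(1)/Q(1)) = 0.7934·log₂(0.7934/0.4414) = 0.67119
  P(2)·log₂(P(2)/Q(2)) = 0.0451·log₂(0.0451/0.01) = 0.09801
  P(3)·log₂(P(3)/Q(3)) = 0.1615·log₂(0.1615/0.5486) = -0.28492

D_KL(P||Q) = 0.67119 + 0.09801 - 0.28492 = 0.48428 ≈ 0.4843 bits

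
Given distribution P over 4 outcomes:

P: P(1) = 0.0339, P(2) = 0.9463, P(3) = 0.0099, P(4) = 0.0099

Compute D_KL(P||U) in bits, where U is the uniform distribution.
1.6273 bits

U(i) = 1/4 for all i

D_KL(P||U) = Σ P(x) log₂(P(x) / (1/4))
           = Σ P(x) log₂(P(x)) + log₂(4)
           = log₂(4) - H(P)

H(P) = -Σ P(x) log₂(P(x)):
  -P(1)·log₂(P(1)) = -(0.0339)·log₂(0.0339) = 0.16552
  -P(2)·log₂(P(2)) = -(0.9463)·log₂(0.9463) = 0.07535
  -P(3)·log₂(P(3)) = -(0.0099)·log₂(0.0099) = 0.06592
  -P(4)·log₂(P(4)) = -(0.0099)·log₂(0.0099) = 0.06592
H(P) = 0.16552 + 0.07535 + 0.06592 + 0.06592 = 0.37271 bits

log₂(4) = 2.00000 bits

D_KL(P||U) = 2.00000 - 0.37271 = 1.62729 ≈ 1.6273 bits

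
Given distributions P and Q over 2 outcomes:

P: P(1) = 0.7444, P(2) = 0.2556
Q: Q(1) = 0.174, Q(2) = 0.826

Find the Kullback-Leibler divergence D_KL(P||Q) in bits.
1.1285 bits

D_KL(P||Q) = Σ P(x) log₂(P(x)/Q(x))

Computing term by term:
  P(1)·log₂(P(1)/Q(1)) = 0.7444·log₂(0.7444/0.174) = 1.56100
  P(2)·log₂(P(2)/Q(2)) = 0.2556·log₂(0.2556/0.826) = -0.43254

D_KL(P||Q) = 1.56100 - 0.43254 = 1.12846 ≈ 1.1285 bits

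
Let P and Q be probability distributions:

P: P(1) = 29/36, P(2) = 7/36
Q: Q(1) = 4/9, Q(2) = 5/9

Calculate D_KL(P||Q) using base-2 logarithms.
0.3967 bits

D_KL(P||Q) = Σ P(x) log₂(P(x)/Q(x))

Computing term by term:
  P(1)·log₂(P(1)/Q(1)) = (29/36)·log₂((29/36)/(4/9)) = 0.69115
  P(2)·log₂(P(2)/Q(2)) = (7/36)·log₂((7/36)/(5/9)) = -0.29450

D_KL(P||Q) = 0.69115 - 0.29450 = 0.39665 ≈ 0.3967 bits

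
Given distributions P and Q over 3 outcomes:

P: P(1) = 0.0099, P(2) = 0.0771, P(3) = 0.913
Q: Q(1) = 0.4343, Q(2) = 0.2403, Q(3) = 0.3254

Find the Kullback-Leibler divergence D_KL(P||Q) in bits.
1.1785 bits

D_KL(P||Q) = Σ P(x) log₂(P(x)/Q(x))

Computing term by term:
  P(1)·log₂(P(1)/Q(1)) = 0.0099·log₂(0.0099/0.4343) = -0.05401
  P(2)·log₂(P(2)/Q(2)) = 0.0771·log₂(0.0771/0.2403) = -0.12645
  P(3)·log₂(P(3)/Q(3)) = 0.913·log₂(0.913/0.3254) = 1.35891

D_KL(P||Q) = -0.05401 - 0.12645 + 1.35891 = 1.17845 ≈ 1.1785 bits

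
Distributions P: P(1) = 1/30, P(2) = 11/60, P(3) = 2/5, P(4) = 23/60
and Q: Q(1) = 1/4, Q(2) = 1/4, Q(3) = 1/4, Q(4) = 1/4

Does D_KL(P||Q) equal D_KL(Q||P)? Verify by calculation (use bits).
D_KL(P||Q) = 0.3287 bits, D_KL(Q||P) = 0.5149 bits. No — D_KL(P||Q) ≠ D_KL(Q||P) for this pair.

D_KL(P||Q) = Σ P(x) log₂(P(x)/Q(x))

Computing term by term:
  P(1)·log₂(P(1)/Q(1)) = (1/30)·log₂((1/30)/(1/4)) = -0.09690
  P(2)·log₂(P(2)/Q(2)) = (11/60)·log₂((11/60)/(1/4)) = -0.08203
  P(3)·log₂(P(3)/Q(3)) = (2/5)·log₂((2/5)/(1/4)) = 0.27123
  P(4)·log₂(P(4)/Q(4)) = (23/60)·log₂((23/60)/(1/4)) = 0.23639

D_KL(P||Q) = -0.09690 - 0.08203 + 0.27123 + 0.23639 = 0.32869 ≈ 0.3287 bits

D_KL(Q||P) = Σ Q(x) log₂(Q(x)/P(x))

Computing term by term:
  Q(1)·log₂(Q(1)/P(1)) = (1/4)·log₂((1/4)/(1/30)) = 0.72672
  Q(2)·log₂(Q(2)/P(2)) = (1/4)·log₂((1/4)/(11/60)) = 0.11186
  Q(3)·log₂(Q(3)/P(3)) = (1/4)·log₂((1/4)/(2/5)) = -0.16952
  Q(4)·log₂(Q(4)/P(4)) = (1/4)·log₂((1/4)/(23/60)) = -0.15417

D_KL(Q||P) = 0.72672 + 0.11186 - 0.16952 - 0.15417 = 0.51489 ≈ 0.5149 bits

These are NOT equal (difference: 0.1862 bits). KL divergence is asymmetric: D_KL(P||Q) ≠ D_KL(Q||P) in general.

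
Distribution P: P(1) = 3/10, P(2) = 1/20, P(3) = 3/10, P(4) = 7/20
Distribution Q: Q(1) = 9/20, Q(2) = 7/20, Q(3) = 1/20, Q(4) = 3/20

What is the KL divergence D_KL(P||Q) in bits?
0.8875 bits

D_KL(P||Q) = Σ P(x) log₂(P(x)/Q(x))

Computing term by term:
  P(1)·log₂(P(1)/Q(1)) = (3/10)·log₂((3/10)/(9/20)) = -0.17549
  P(2)·log₂(P(2)/Q(2)) = (1/20)·log₂((1/20)/(7/20)) = -0.14037
  P(3)·log₂(P(3)/Q(3)) = (3/10)·log₂((3/10)/(1/20)) = 0.77549
  P(4)·log₂(P(4)/Q(4)) = (7/20)·log₂((7/20)/(3/20)) = 0.42784

D_KL(P||Q) = -0.17549 - 0.14037 + 0.77549 + 0.42784 = 0.88747 ≈ 0.8875 bits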